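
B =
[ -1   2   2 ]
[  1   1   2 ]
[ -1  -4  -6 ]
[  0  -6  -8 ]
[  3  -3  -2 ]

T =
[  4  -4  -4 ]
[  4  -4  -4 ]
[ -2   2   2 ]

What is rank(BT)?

First compute BT:
[[  0,   0,   0],
 [  4,  -4,  -4],
 [ -8,   8,   8],
 [ -8,   8,   8],
 [  4,  -4,  -4]]
Now row reduce the product.
Swap R1 ↔ R2
R3 ← R3 + (2)·R1: [0, 0, 0]
R4 ← R4 + (2)·R1: [0, 0, 0]
R5 ← R5 − R1: [0, 0, 0]
1 nonzero row, so rank(BT) = 1.

1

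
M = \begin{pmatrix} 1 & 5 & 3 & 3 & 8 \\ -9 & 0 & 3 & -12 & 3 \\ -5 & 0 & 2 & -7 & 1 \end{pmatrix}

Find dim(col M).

3

Row reduce to echelon form.
R2 ← R2 + (9)·R1: [0, 45, 30, 15, 75]
R3 ← R3 + (5)·R1: [0, 25, 17, 8, 41]
R3 ← R3 − (5/9)·R2: [0, 0, 1/3, -1/3, -2/3]
Echelon form has 3 nonzero rows, so rank(M) = 3.
The column space has dimension equal to the rank: 3.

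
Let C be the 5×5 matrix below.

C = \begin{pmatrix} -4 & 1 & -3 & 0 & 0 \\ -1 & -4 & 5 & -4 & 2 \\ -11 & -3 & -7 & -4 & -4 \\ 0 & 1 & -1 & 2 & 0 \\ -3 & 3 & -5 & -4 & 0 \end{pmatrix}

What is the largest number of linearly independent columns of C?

Row reduce to echelon form.
R2 ← R2 − (1/4)·R1: [0, -17/4, 23/4, -4, 2]
R3 ← R3 − (11/4)·R1: [0, -23/4, 5/4, -4, -4]
R5 ← R5 − (3/4)·R1: [0, 9/4, -11/4, -4, 0]
R3 ← R3 − (23/17)·R2: [0, 0, -111/17, 24/17, -114/17]
R4 ← R4 + (4/17)·R2: [0, 0, 6/17, 18/17, 8/17]
R5 ← R5 + (9/17)·R2: [0, 0, 5/17, -104/17, 18/17]
R4 ← R4 + (2/37)·R3: [0, 0, 0, 42/37, 4/37]
R5 ← R5 + (5/111)·R3: [0, 0, 0, -224/37, 28/37]
R5 ← R5 + (16/3)·R4: [0, 0, 0, 0, 4/3]
Echelon form has 5 nonzero rows, so rank(C) = 5.
The rank gives the maximum number of linearly independent columns: 5.

5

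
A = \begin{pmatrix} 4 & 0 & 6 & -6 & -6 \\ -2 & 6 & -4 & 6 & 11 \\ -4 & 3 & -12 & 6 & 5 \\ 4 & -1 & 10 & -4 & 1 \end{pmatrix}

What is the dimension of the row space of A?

4

Row reduce to echelon form.
R2 ← R2 + (1/2)·R1: [0, 6, -1, 3, 8]
R3 ← R3 + R1: [0, 3, -6, 0, -1]
R4 ← R4 − R1: [0, -1, 4, 2, 7]
R3 ← R3 − (1/2)·R2: [0, 0, -11/2, -3/2, -5]
R4 ← R4 + (1/6)·R2: [0, 0, 23/6, 5/2, 25/3]
R4 ← R4 + (23/33)·R3: [0, 0, 0, 16/11, 160/33]
Echelon form has 4 nonzero rows, so rank(A) = 4.
The row space has dimension equal to the rank: 4.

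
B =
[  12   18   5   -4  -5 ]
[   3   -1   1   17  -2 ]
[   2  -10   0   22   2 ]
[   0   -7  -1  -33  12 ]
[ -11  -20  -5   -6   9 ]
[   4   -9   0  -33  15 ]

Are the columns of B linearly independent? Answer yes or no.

no

Row reduce B to echelon form.
R2 ← R2 − (1/4)·R1: [0, -11/2, -1/4, 18, -3/4]
R3 ← R3 − (1/6)·R1: [0, -13, -5/6, 68/3, 17/6]
R5 ← R5 + (11/12)·R1: [0, -7/2, -5/12, -29/3, 53/12]
R6 ← R6 − (1/3)·R1: [0, -15, -5/3, -95/3, 50/3]
R3 ← R3 − (26/11)·R2: [0, 0, -8/33, -656/33, 152/33]
R4 ← R4 − (14/11)·R2: [0, 0, -15/22, -615/11, 285/22]
R5 ← R5 − (7/11)·R2: [0, 0, -17/66, -697/33, 323/66]
R6 ← R6 − (30/11)·R2: [0, 0, -65/66, -2665/33, 1235/66]
R4 ← R4 − (45/16)·R3: [0, 0, 0, 0, 0]
R5 ← R5 − (17/16)·R3: [0, 0, 0, 0, 0]
R6 ← R6 − (65/16)·R3: [0, 0, 0, 0, 0]
3 pivots among 5 columns.
Only 3 < 5 pivot columns, so the columns are linearly dependent.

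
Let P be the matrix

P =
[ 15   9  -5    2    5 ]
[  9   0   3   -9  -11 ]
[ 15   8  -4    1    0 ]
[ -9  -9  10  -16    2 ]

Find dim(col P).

4

Row reduce to echelon form.
R2 ← R2 − (3/5)·R1: [0, -27/5, 6, -51/5, -14]
R3 ← R3 − R1: [0, -1, 1, -1, -5]
R4 ← R4 + (3/5)·R1: [0, -18/5, 7, -74/5, 5]
R3 ← R3 − (5/27)·R2: [0, 0, -1/9, 8/9, -65/27]
R4 ← R4 − (2/3)·R2: [0, 0, 3, -8, 43/3]
R4 ← R4 + (27)·R3: [0, 0, 0, 16, -152/3]
Echelon form has 4 nonzero rows, so rank(P) = 4.
The column space has dimension equal to the rank: 4.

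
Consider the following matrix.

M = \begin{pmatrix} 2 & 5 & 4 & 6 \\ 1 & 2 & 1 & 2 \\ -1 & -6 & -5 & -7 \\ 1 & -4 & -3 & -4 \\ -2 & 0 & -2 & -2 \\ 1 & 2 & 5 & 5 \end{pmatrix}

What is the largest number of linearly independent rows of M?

3

Row reduce to echelon form.
R2 ← R2 − (1/2)·R1: [0, -1/2, -1, -1]
R3 ← R3 + (1/2)·R1: [0, -7/2, -3, -4]
R4 ← R4 − (1/2)·R1: [0, -13/2, -5, -7]
R5 ← R5 + R1: [0, 5, 2, 4]
R6 ← R6 − (1/2)·R1: [0, -1/2, 3, 2]
R3 ← R3 − (7)·R2: [0, 0, 4, 3]
R4 ← R4 − (13)·R2: [0, 0, 8, 6]
R5 ← R5 + (10)·R2: [0, 0, -8, -6]
R6 ← R6 − R2: [0, 0, 4, 3]
R4 ← R4 − (2)·R3: [0, 0, 0, 0]
R5 ← R5 + (2)·R3: [0, 0, 0, 0]
R6 ← R6 − R3: [0, 0, 0, 0]
Echelon form has 3 nonzero rows, so rank(M) = 3.
The rank gives the maximum number of linearly independent rows: 3.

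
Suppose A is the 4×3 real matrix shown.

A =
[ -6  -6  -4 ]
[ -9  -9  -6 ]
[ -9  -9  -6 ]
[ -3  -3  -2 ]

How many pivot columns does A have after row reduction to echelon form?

Row reduce to echelon form.
R2 ← R2 − (3/2)·R1: [0, 0, 0]
R3 ← R3 − (3/2)·R1: [0, 0, 0]
R4 ← R4 − (1/2)·R1: [0, 0, 0]
Echelon form has 1 nonzero row, so rank(A) = 1.
Each nonzero row contributes one pivot column: 1 pivot columns.

1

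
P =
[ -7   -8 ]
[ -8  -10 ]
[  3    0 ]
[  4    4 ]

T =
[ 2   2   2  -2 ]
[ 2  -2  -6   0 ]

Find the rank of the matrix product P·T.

2

First compute PT:
[[-30,   2,  34,  14],
 [-36,   4,  44,  16],
 [  6,   6,   6,  -6],
 [ 16,   0, -16,  -8]]
Now row reduce the product.
R2 ← R2 − (6/5)·R1: [0, 8/5, 16/5, -4/5]
R3 ← R3 + (1/5)·R1: [0, 32/5, 64/5, -16/5]
R4 ← R4 + (8/15)·R1: [0, 16/15, 32/15, -8/15]
R3 ← R3 − (4)·R2: [0, 0, 0, 0]
R4 ← R4 − (2/3)·R2: [0, 0, 0, 0]
2 nonzero rows, so rank(PT) = 2.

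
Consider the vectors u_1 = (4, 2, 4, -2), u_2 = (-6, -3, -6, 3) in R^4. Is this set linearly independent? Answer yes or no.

Form the matrix with these vectors as rows and row reduce.
R2 ← R2 + (3/2)·R1: [0, 0, 0, 0]
1 nonzero row, so the 2 vectors span a space of dimension 1.
Since 1 < 2, the vectors are linearly dependent.

no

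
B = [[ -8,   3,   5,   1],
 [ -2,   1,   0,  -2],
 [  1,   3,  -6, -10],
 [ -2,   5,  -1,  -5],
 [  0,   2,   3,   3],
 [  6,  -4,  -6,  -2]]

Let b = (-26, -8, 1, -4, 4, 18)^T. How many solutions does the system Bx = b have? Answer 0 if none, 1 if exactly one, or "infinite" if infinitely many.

1

Row reduce the augmented matrix [B | b].
R2 ← R2 − (1/4)·R1: [0, 1/4, -5/4, -9/4, -3/2]
R3 ← R3 + (1/8)·R1: [0, 27/8, -43/8, -79/8, -9/4]
R4 ← R4 − (1/4)·R1: [0, 17/4, -9/4, -21/4, 5/2]
R6 ← R6 + (3/4)·R1: [0, -7/4, -9/4, -5/4, -3/2]
R3 ← R3 − (27/2)·R2: [0, 0, 23/2, 41/2, 18]
R4 ← R4 − (17)·R2: [0, 0, 19, 33, 28]
R5 ← R5 − (8)·R2: [0, 0, 13, 21, 16]
R6 ← R6 + (7)·R2: [0, 0, -11, -17, -12]
R4 ← R4 − (38/23)·R3: [0, 0, 0, -20/23, -40/23]
R5 ← R5 − (26/23)·R3: [0, 0, 0, -50/23, -100/23]
R6 ← R6 + (22/23)·R3: [0, 0, 0, 60/23, 120/23]
R5 ← R5 − (5/2)·R4: [0, 0, 0, 0, 0]
R6 ← R6 + (3)·R4: [0, 0, 0, 0, 0]
The echelon form has 4 nonzero rows, and every pivot lies in the first 4 columns, so rank(B) = rank([B|b]) = 4.
The system is consistent.
rank = 4 = number of unknowns, so the solution is unique.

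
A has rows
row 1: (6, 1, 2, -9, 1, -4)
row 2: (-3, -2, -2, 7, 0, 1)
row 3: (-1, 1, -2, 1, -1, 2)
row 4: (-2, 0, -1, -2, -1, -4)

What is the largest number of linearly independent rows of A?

Row reduce to echelon form.
R2 ← R2 + (1/2)·R1: [0, -3/2, -1, 5/2, 1/2, -1]
R3 ← R3 + (1/6)·R1: [0, 7/6, -5/3, -1/2, -5/6, 4/3]
R4 ← R4 + (1/3)·R1: [0, 1/3, -1/3, -5, -2/3, -16/3]
R3 ← R3 + (7/9)·R2: [0, 0, -22/9, 13/9, -4/9, 5/9]
R4 ← R4 + (2/9)·R2: [0, 0, -5/9, -40/9, -5/9, -50/9]
R4 ← R4 − (5/22)·R3: [0, 0, 0, -105/22, -5/11, -125/22]
Echelon form has 4 nonzero rows, so rank(A) = 4.
The rank gives the maximum number of linearly independent rows: 4.

4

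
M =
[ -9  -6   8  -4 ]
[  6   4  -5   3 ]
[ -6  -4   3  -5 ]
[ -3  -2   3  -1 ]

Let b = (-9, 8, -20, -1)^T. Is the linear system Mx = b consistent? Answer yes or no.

yes

Row reduce the augmented matrix [M | b].
R2 ← R2 + (2/3)·R1: [0, 0, 1/3, 1/3, 2]
R3 ← R3 − (2/3)·R1: [0, 0, -7/3, -7/3, -14]
R4 ← R4 − (1/3)·R1: [0, 0, 1/3, 1/3, 2]
R3 ← R3 + (7)·R2: [0, 0, 0, 0, 0]
R4 ← R4 − R2: [0, 0, 0, 0, 0]
The echelon form has 2 nonzero rows, and every pivot lies in the first 4 columns, so rank(M) = rank([M|b]) = 2.
The system is consistent.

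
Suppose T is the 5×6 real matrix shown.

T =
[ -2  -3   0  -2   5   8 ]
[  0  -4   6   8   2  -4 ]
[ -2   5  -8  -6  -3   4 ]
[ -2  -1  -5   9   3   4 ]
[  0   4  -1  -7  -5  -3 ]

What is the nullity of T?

2

Row reduce to echelon form.
R3 ← R3 − R1: [0, 8, -8, -4, -8, -4]
R4 ← R4 − R1: [0, 2, -5, 11, -2, -4]
R3 ← R3 + (2)·R2: [0, 0, 4, 12, -4, -12]
R4 ← R4 + (1/2)·R2: [0, 0, -2, 15, -1, -6]
R5 ← R5 + R2: [0, 0, 5, 1, -3, -7]
R4 ← R4 + (1/2)·R3: [0, 0, 0, 21, -3, -12]
R5 ← R5 − (5/4)·R3: [0, 0, 0, -14, 2, 8]
R5 ← R5 + (2/3)·R4: [0, 0, 0, 0, 0, 0]
4 nonzero rows, so rank(T) = 4.
T has 6 columns; by rank–nullity, nullity = 6 − 4 = 2.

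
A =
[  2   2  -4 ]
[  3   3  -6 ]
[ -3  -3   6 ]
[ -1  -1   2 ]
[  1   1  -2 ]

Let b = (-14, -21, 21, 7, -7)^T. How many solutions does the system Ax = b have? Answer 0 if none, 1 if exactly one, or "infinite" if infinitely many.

infinite

Row reduce the augmented matrix [A | b].
R2 ← R2 − (3/2)·R1: [0, 0, 0, 0]
R3 ← R3 + (3/2)·R1: [0, 0, 0, 0]
R4 ← R4 + (1/2)·R1: [0, 0, 0, 0]
R5 ← R5 − (1/2)·R1: [0, 0, 0, 0]
The echelon form has 1 nonzero rows, and every pivot lies in the first 3 columns, so rank(A) = rank([A|b]) = 1.
The system is consistent.
rank = 1 < 3 unknowns, so there are infinitely many solutions.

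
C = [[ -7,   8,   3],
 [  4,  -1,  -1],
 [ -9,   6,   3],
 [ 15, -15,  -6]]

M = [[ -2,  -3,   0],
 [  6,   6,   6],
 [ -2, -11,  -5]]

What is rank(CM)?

2

First compute CM:
[[ 56,  36,  33],
 [-12,  -7,  -1],
 [ 48,  30,  21],
 [-108, -69, -60]]
Now row reduce the product.
R2 ← R2 + (3/14)·R1: [0, 5/7, 85/14]
R3 ← R3 − (6/7)·R1: [0, -6/7, -51/7]
R4 ← R4 + (27/14)·R1: [0, 3/7, 51/14]
R3 ← R3 + (6/5)·R2: [0, 0, 0]
R4 ← R4 − (3/5)·R2: [0, 0, 0]
2 nonzero rows, so rank(CM) = 2.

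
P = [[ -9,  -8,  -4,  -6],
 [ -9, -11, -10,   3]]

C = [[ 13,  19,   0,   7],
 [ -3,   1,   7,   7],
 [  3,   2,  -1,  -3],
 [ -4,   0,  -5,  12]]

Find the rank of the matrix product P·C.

First compute PC:
[[-81, -187, -22, -179],
 [-126, -202, -82, -74]]
Now row reduce the product.
R2 ← R2 − (14/9)·R1: [0, 800/9, -430/9, 1840/9]
2 nonzero rows, so rank(PC) = 2.

2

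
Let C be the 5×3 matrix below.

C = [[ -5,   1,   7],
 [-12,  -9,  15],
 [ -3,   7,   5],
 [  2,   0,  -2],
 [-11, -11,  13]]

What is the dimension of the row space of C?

3

Row reduce to echelon form.
R2 ← R2 − (12/5)·R1: [0, -57/5, -9/5]
R3 ← R3 − (3/5)·R1: [0, 32/5, 4/5]
R4 ← R4 + (2/5)·R1: [0, 2/5, 4/5]
R5 ← R5 − (11/5)·R1: [0, -66/5, -12/5]
R3 ← R3 + (32/57)·R2: [0, 0, -4/19]
R4 ← R4 + (2/57)·R2: [0, 0, 14/19]
R5 ← R5 − (22/19)·R2: [0, 0, -6/19]
R4 ← R4 + (7/2)·R3: [0, 0, 0]
R5 ← R5 − (3/2)·R3: [0, 0, 0]
Echelon form has 3 nonzero rows, so rank(C) = 3.
The row space has dimension equal to the rank: 3.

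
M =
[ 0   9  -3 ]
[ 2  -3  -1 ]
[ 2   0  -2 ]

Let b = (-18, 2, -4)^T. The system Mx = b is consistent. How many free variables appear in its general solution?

Row reduce the augmented matrix [M | b].
Swap R1 ↔ R2
R3 ← R3 − R1: [0, 3, -1, -6]
R3 ← R3 − (1/3)·R2: [0, 0, 0, 0]
The echelon form has 2 nonzero rows, and every pivot lies in the first 3 columns, so rank(M) = rank([M|b]) = 2.
The system is consistent.
Free variables = (unknowns) − (rank) = 3 − 2 = 1.

1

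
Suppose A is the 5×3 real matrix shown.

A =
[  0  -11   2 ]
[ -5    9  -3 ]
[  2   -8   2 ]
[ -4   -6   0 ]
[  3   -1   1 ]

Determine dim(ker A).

Row reduce to echelon form.
Swap R1 ↔ R2
R3 ← R3 + (2/5)·R1: [0, -22/5, 4/5]
R4 ← R4 − (4/5)·R1: [0, -66/5, 12/5]
R5 ← R5 + (3/5)·R1: [0, 22/5, -4/5]
R3 ← R3 − (2/5)·R2: [0, 0, 0]
R4 ← R4 − (6/5)·R2: [0, 0, 0]
R5 ← R5 + (2/5)·R2: [0, 0, 0]
2 nonzero rows, so rank(A) = 2.
A has 3 columns; by rank–nullity, nullity = 3 − 2 = 1.

1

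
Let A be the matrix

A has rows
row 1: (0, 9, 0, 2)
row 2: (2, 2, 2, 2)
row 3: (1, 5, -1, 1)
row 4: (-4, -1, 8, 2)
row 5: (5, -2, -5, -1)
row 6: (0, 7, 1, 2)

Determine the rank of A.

Row reduce to echelon form.
Swap R1 ↔ R2
R3 ← R3 − (1/2)·R1: [0, 4, -2, 0]
R4 ← R4 + (2)·R1: [0, 3, 12, 6]
R5 ← R5 − (5/2)·R1: [0, -7, -10, -6]
R3 ← R3 − (4/9)·R2: [0, 0, -2, -8/9]
R4 ← R4 − (1/3)·R2: [0, 0, 12, 16/3]
R5 ← R5 + (7/9)·R2: [0, 0, -10, -40/9]
R6 ← R6 − (7/9)·R2: [0, 0, 1, 4/9]
R4 ← R4 + (6)·R3: [0, 0, 0, 0]
R5 ← R5 − (5)·R3: [0, 0, 0, 0]
R6 ← R6 + (1/2)·R3: [0, 0, 0, 0]
Echelon form has 3 nonzero rows, so rank(A) = 3.

3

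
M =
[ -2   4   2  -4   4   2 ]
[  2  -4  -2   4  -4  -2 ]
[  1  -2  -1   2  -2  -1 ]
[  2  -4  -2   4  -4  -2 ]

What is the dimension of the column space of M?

Row reduce to echelon form.
R2 ← R2 + R1: [0, 0, 0, 0, 0, 0]
R3 ← R3 + (1/2)·R1: [0, 0, 0, 0, 0, 0]
R4 ← R4 + R1: [0, 0, 0, 0, 0, 0]
Echelon form has 1 nonzero row, so rank(M) = 1.
The column space has dimension equal to the rank: 1.

1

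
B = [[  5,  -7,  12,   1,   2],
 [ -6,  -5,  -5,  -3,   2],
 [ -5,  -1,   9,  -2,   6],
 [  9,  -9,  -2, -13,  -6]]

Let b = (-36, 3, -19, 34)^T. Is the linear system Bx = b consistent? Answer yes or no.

Row reduce the augmented matrix [B | b].
R2 ← R2 + (6/5)·R1: [0, -67/5, 47/5, -9/5, 22/5, -201/5]
R3 ← R3 + R1: [0, -8, 21, -1, 8, -55]
R4 ← R4 − (9/5)·R1: [0, 18/5, -118/5, -74/5, -48/5, 494/5]
R3 ← R3 − (40/67)·R2: [0, 0, 1031/67, 5/67, 360/67, -31]
R4 ← R4 + (18/67)·R2: [0, 0, -1412/67, -1024/67, -564/67, 88]
R4 ← R4 + (1412/1031)·R3: [0, 0, 0, -15652/1031, -1092/1031, 46956/1031]
The echelon form has 4 nonzero rows, and every pivot lies in the first 5 columns, so rank(B) = rank([B|b]) = 4.
The system is consistent.

yes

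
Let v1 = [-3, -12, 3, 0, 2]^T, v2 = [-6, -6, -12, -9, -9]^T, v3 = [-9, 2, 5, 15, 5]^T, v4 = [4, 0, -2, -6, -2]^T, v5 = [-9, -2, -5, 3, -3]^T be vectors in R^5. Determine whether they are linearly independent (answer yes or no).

Form the matrix with these vectors as rows and row reduce.
R2 ← R2 − (2)·R1: [0, 18, -18, -9, -13]
R3 ← R3 − (3)·R1: [0, 38, -4, 15, -1]
R4 ← R4 + (4/3)·R1: [0, -16, 2, -6, 2/3]
R5 ← R5 − (3)·R1: [0, 34, -14, 3, -9]
R3 ← R3 − (19/9)·R2: [0, 0, 34, 34, 238/9]
R4 ← R4 + (8/9)·R2: [0, 0, -14, -14, -98/9]
R5 ← R5 − (17/9)·R2: [0, 0, 20, 20, 140/9]
R4 ← R4 + (7/17)·R3: [0, 0, 0, 0, 0]
R5 ← R5 − (10/17)·R3: [0, 0, 0, 0, 0]
3 nonzero rows, so the 5 vectors span a space of dimension 3.
Since 3 < 5, the vectors are linearly dependent.

no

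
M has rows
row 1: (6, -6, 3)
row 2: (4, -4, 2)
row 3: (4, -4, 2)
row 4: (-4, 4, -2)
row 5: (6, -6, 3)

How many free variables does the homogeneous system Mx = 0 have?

Row reduce to echelon form.
R2 ← R2 − (2/3)·R1: [0, 0, 0]
R3 ← R3 − (2/3)·R1: [0, 0, 0]
R4 ← R4 + (2/3)·R1: [0, 0, 0]
R5 ← R5 − R1: [0, 0, 0]
1 nonzero row, so rank(M) = 1.
M has 3 columns; by rank–nullity, nullity = 3 − 1 = 2.

2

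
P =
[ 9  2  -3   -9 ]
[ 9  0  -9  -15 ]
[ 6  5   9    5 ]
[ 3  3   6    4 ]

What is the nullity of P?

2

Row reduce to echelon form.
R2 ← R2 − R1: [0, -2, -6, -6]
R3 ← R3 − (2/3)·R1: [0, 11/3, 11, 11]
R4 ← R4 − (1/3)·R1: [0, 7/3, 7, 7]
R3 ← R3 + (11/6)·R2: [0, 0, 0, 0]
R4 ← R4 + (7/6)·R2: [0, 0, 0, 0]
2 nonzero rows, so rank(P) = 2.
P has 4 columns; by rank–nullity, nullity = 4 − 2 = 2.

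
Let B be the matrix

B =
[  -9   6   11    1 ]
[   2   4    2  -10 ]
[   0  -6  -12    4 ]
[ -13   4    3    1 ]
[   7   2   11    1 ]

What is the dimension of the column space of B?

3

Row reduce to echelon form.
R2 ← R2 + (2/9)·R1: [0, 16/3, 40/9, -88/9]
R4 ← R4 − (13/9)·R1: [0, -14/3, -116/9, -4/9]
R5 ← R5 + (7/9)·R1: [0, 20/3, 176/9, 16/9]
R3 ← R3 + (9/8)·R2: [0, 0, -7, -7]
R4 ← R4 + (7/8)·R2: [0, 0, -9, -9]
R5 ← R5 − (5/4)·R2: [0, 0, 14, 14]
R4 ← R4 − (9/7)·R3: [0, 0, 0, 0]
R5 ← R5 + (2)·R3: [0, 0, 0, 0]
Echelon form has 3 nonzero rows, so rank(B) = 3.
The column space has dimension equal to the rank: 3.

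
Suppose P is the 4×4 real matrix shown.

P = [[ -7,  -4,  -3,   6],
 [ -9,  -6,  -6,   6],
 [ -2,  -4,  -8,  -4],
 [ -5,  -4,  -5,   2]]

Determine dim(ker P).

2

Row reduce to echelon form.
R2 ← R2 − (9/7)·R1: [0, -6/7, -15/7, -12/7]
R3 ← R3 − (2/7)·R1: [0, -20/7, -50/7, -40/7]
R4 ← R4 − (5/7)·R1: [0, -8/7, -20/7, -16/7]
R3 ← R3 − (10/3)·R2: [0, 0, 0, 0]
R4 ← R4 − (4/3)·R2: [0, 0, 0, 0]
2 nonzero rows, so rank(P) = 2.
P has 4 columns; by rank–nullity, nullity = 4 − 2 = 2.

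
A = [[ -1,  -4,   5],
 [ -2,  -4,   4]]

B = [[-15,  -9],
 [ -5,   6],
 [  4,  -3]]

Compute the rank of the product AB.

2

First compute AB:
[[ 55, -30],
 [ 66, -18]]
Now row reduce the product.
R2 ← R2 − (6/5)·R1: [0, 18]
2 nonzero rows, so rank(AB) = 2.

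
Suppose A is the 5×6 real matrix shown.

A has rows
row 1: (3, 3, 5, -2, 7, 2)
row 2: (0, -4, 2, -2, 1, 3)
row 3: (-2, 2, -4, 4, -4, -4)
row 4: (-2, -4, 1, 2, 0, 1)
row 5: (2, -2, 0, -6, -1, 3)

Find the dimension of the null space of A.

3

Row reduce to echelon form.
R3 ← R3 + (2/3)·R1: [0, 4, -2/3, 8/3, 2/3, -8/3]
R4 ← R4 + (2/3)·R1: [0, -2, 13/3, 2/3, 14/3, 7/3]
R5 ← R5 − (2/3)·R1: [0, -4, -10/3, -14/3, -17/3, 5/3]
R3 ← R3 + R2: [0, 0, 4/3, 2/3, 5/3, 1/3]
R4 ← R4 − (1/2)·R2: [0, 0, 10/3, 5/3, 25/6, 5/6]
R5 ← R5 − R2: [0, 0, -16/3, -8/3, -20/3, -4/3]
R4 ← R4 − (5/2)·R3: [0, 0, 0, 0, 0, 0]
R5 ← R5 + (4)·R3: [0, 0, 0, 0, 0, 0]
3 nonzero rows, so rank(A) = 3.
A has 6 columns; by rank–nullity, nullity = 6 − 3 = 3.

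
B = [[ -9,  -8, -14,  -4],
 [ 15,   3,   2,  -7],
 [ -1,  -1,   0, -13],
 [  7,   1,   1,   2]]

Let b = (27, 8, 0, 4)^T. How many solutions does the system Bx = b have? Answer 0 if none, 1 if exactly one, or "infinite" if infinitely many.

1

Row reduce the augmented matrix [B | b].
R2 ← R2 + (5/3)·R1: [0, -31/3, -64/3, -41/3, 53]
R3 ← R3 − (1/9)·R1: [0, -1/9, 14/9, -113/9, -3]
R4 ← R4 + (7/9)·R1: [0, -47/9, -89/9, -10/9, 25]
R3 ← R3 − (1/93)·R2: [0, 0, 166/93, -1154/93, -332/93]
R4 ← R4 − (47/93)·R2: [0, 0, 83/93, 539/93, -166/93]
R4 ← R4 − (1/2)·R3: [0, 0, 0, 12, 0]
The echelon form has 4 nonzero rows, and every pivot lies in the first 4 columns, so rank(B) = rank([B|b]) = 4.
The system is consistent.
rank = 4 = number of unknowns, so the solution is unique.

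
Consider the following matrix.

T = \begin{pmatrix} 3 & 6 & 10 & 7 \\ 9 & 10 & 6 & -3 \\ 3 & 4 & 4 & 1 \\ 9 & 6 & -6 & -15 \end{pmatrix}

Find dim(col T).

Row reduce to echelon form.
R2 ← R2 − (3)·R1: [0, -8, -24, -24]
R3 ← R3 − R1: [0, -2, -6, -6]
R4 ← R4 − (3)·R1: [0, -12, -36, -36]
R3 ← R3 − (1/4)·R2: [0, 0, 0, 0]
R4 ← R4 − (3/2)·R2: [0, 0, 0, 0]
Echelon form has 2 nonzero rows, so rank(T) = 2.
The column space has dimension equal to the rank: 2.

2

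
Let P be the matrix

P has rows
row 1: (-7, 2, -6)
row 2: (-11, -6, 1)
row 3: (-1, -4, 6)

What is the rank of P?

3

Row reduce to echelon form.
R2 ← R2 − (11/7)·R1: [0, -64/7, 73/7]
R3 ← R3 − (1/7)·R1: [0, -30/7, 48/7]
R3 ← R3 − (15/32)·R2: [0, 0, 63/32]
Echelon form has 3 nonzero rows, so rank(P) = 3.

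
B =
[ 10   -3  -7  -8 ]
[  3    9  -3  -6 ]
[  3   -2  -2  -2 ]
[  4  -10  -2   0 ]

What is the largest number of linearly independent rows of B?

Row reduce to echelon form.
R2 ← R2 − (3/10)·R1: [0, 99/10, -9/10, -18/5]
R3 ← R3 − (3/10)·R1: [0, -11/10, 1/10, 2/5]
R4 ← R4 − (2/5)·R1: [0, -44/5, 4/5, 16/5]
R3 ← R3 + (1/9)·R2: [0, 0, 0, 0]
R4 ← R4 + (8/9)·R2: [0, 0, 0, 0]
Echelon form has 2 nonzero rows, so rank(B) = 2.
The rank gives the maximum number of linearly independent rows: 2.

2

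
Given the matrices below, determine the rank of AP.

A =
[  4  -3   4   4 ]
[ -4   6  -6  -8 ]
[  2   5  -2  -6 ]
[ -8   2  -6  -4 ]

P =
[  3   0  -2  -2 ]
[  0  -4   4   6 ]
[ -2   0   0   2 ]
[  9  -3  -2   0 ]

3

First compute AP:
[[ 40,   0, -28, -18],
 [-72,   0,  48,  32],
 [-44,  -2,  28,  22],
 [-48,   4,  32,  16]]
Now row reduce the product.
R2 ← R2 + (9/5)·R1: [0, 0, -12/5, -2/5]
R3 ← R3 + (11/10)·R1: [0, -2, -14/5, 11/5]
R4 ← R4 + (6/5)·R1: [0, 4, -8/5, -28/5]
Swap R2 ↔ R3
R4 ← R4 + (2)·R2: [0, 0, -36/5, -6/5]
R4 ← R4 − (3)·R3: [0, 0, 0, 0]
3 nonzero rows, so rank(AP) = 3.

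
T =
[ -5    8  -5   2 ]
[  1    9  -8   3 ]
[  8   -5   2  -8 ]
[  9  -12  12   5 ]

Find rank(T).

Row reduce to echelon form.
R2 ← R2 + (1/5)·R1: [0, 53/5, -9, 17/5]
R3 ← R3 + (8/5)·R1: [0, 39/5, -6, -24/5]
R4 ← R4 + (9/5)·R1: [0, 12/5, 3, 43/5]
R3 ← R3 − (39/53)·R2: [0, 0, 33/53, -387/53]
R4 ← R4 − (12/53)·R2: [0, 0, 267/53, 415/53]
R4 ← R4 − (89/11)·R3: [0, 0, 0, 736/11]
Echelon form has 4 nonzero rows, so rank(T) = 4.

4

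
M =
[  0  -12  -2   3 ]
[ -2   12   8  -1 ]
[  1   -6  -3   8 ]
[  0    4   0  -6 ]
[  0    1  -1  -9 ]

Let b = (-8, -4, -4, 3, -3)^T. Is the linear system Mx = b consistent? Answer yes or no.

no

Row reduce the augmented matrix [M | b].
Swap R1 ↔ R2
R3 ← R3 + (1/2)·R1: [0, 0, 1, 15/2, -6]
R4 ← R4 + (1/3)·R2: [0, 0, -2/3, -5, 1/3]
R5 ← R5 + (1/12)·R2: [0, 0, -7/6, -35/4, -11/3]
R4 ← R4 + (2/3)·R3: [0, 0, 0, 0, -11/3]
R5 ← R5 + (7/6)·R3: [0, 0, 0, 0, -32/3]
R5 ← R5 − (32/11)·R4: [0, 0, 0, 0, 0]
The echelon form has 4 nonzero rows; the last pivot sits in the augmented column, so rank(M) = 3 but rank([M|b]) = 4.
Since the ranks differ, the system is inconsistent.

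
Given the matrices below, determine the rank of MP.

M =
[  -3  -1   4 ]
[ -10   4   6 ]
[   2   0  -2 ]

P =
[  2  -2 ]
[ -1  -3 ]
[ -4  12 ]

2

First compute MP:
[[-21,  57],
 [-48,  80],
 [ 12, -28]]
Now row reduce the product.
R2 ← R2 − (16/7)·R1: [0, -352/7]
R3 ← R3 + (4/7)·R1: [0, 32/7]
R3 ← R3 + (1/11)·R2: [0, 0]
2 nonzero rows, so rank(MP) = 2.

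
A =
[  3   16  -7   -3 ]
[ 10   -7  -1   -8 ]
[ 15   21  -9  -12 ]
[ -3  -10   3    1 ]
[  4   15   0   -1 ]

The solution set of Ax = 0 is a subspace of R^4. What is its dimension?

0

Row reduce to echelon form.
R2 ← R2 − (10/3)·R1: [0, -181/3, 67/3, 2]
R3 ← R3 − (5)·R1: [0, -59, 26, 3]
R4 ← R4 + R1: [0, 6, -4, -2]
R5 ← R5 − (4/3)·R1: [0, -19/3, 28/3, 3]
R3 ← R3 − (177/181)·R2: [0, 0, 753/181, 189/181]
R4 ← R4 + (18/181)·R2: [0, 0, -322/181, -326/181]
R5 ← R5 − (19/181)·R2: [0, 0, 1265/181, 505/181]
R4 ← R4 + (322/753)·R3: [0, 0, 0, -340/251]
R5 ← R5 − (1265/753)·R3: [0, 0, 0, 260/251]
R5 ← R5 + (13/17)·R4: [0, 0, 0, 0]
4 nonzero rows, so rank(A) = 4.
A has 4 columns; by rank–nullity, nullity = 4 − 4 = 0.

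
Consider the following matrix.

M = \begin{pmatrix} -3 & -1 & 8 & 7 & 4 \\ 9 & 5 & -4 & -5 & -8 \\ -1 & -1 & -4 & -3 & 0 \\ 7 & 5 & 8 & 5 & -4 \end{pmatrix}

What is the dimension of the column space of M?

2

Row reduce to echelon form.
R2 ← R2 + (3)·R1: [0, 2, 20, 16, 4]
R3 ← R3 − (1/3)·R1: [0, -2/3, -20/3, -16/3, -4/3]
R4 ← R4 + (7/3)·R1: [0, 8/3, 80/3, 64/3, 16/3]
R3 ← R3 + (1/3)·R2: [0, 0, 0, 0, 0]
R4 ← R4 − (4/3)·R2: [0, 0, 0, 0, 0]
Echelon form has 2 nonzero rows, so rank(M) = 2.
The column space has dimension equal to the rank: 2.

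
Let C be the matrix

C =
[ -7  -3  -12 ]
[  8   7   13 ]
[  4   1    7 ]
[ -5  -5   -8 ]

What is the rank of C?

Row reduce to echelon form.
R2 ← R2 + (8/7)·R1: [0, 25/7, -5/7]
R3 ← R3 + (4/7)·R1: [0, -5/7, 1/7]
R4 ← R4 − (5/7)·R1: [0, -20/7, 4/7]
R3 ← R3 + (1/5)·R2: [0, 0, 0]
R4 ← R4 + (4/5)·R2: [0, 0, 0]
Echelon form has 2 nonzero rows, so rank(C) = 2.

2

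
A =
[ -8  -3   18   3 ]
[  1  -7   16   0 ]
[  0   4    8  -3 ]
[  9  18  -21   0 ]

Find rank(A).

4

Row reduce to echelon form.
R2 ← R2 + (1/8)·R1: [0, -59/8, 73/4, 3/8]
R4 ← R4 + (9/8)·R1: [0, 117/8, -3/4, 27/8]
R3 ← R3 + (32/59)·R2: [0, 0, 1056/59, -165/59]
R4 ← R4 + (117/59)·R2: [0, 0, 2091/59, 243/59]
R4 ← R4 − (697/352)·R3: [0, 0, 0, 309/32]
Echelon form has 4 nonzero rows, so rank(A) = 4.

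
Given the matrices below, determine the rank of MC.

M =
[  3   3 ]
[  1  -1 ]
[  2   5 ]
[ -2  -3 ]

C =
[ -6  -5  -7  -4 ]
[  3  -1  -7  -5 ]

2

First compute MC:
[[ -9, -18, -42, -27],
 [ -9,  -4,   0,   1],
 [  3, -15, -49, -33],
 [  3,  13,  35,  23]]
Now row reduce the product.
R2 ← R2 − R1: [0, 14, 42, 28]
R3 ← R3 + (1/3)·R1: [0, -21, -63, -42]
R4 ← R4 + (1/3)·R1: [0, 7, 21, 14]
R3 ← R3 + (3/2)·R2: [0, 0, 0, 0]
R4 ← R4 − (1/2)·R2: [0, 0, 0, 0]
2 nonzero rows, so rank(MC) = 2.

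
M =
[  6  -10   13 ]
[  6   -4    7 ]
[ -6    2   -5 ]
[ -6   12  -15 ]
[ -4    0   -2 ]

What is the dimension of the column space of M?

2

Row reduce to echelon form.
R2 ← R2 − R1: [0, 6, -6]
R3 ← R3 + R1: [0, -8, 8]
R4 ← R4 + R1: [0, 2, -2]
R5 ← R5 + (2/3)·R1: [0, -20/3, 20/3]
R3 ← R3 + (4/3)·R2: [0, 0, 0]
R4 ← R4 − (1/3)·R2: [0, 0, 0]
R5 ← R5 + (10/9)·R2: [0, 0, 0]
Echelon form has 2 nonzero rows, so rank(M) = 2.
The column space has dimension equal to the rank: 2.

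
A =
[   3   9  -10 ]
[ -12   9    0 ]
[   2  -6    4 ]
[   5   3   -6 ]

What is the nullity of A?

1

Row reduce to echelon form.
R2 ← R2 + (4)·R1: [0, 45, -40]
R3 ← R3 − (2/3)·R1: [0, -12, 32/3]
R4 ← R4 − (5/3)·R1: [0, -12, 32/3]
R3 ← R3 + (4/15)·R2: [0, 0, 0]
R4 ← R4 + (4/15)·R2: [0, 0, 0]
2 nonzero rows, so rank(A) = 2.
A has 3 columns; by rank–nullity, nullity = 3 − 2 = 1.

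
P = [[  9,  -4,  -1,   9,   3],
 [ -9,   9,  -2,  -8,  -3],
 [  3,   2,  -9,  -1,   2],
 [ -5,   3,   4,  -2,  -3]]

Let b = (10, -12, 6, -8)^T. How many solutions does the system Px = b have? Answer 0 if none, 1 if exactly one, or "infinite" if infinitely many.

infinite

Row reduce the augmented matrix [P | b].
R2 ← R2 + R1: [0, 5, -3, 1, 0, -2]
R3 ← R3 − (1/3)·R1: [0, 10/3, -26/3, -4, 1, 8/3]
R4 ← R4 + (5/9)·R1: [0, 7/9, 31/9, 3, -4/3, -22/9]
R3 ← R3 − (2/3)·R2: [0, 0, -20/3, -14/3, 1, 4]
R4 ← R4 − (7/45)·R2: [0, 0, 176/45, 128/45, -4/3, -32/15]
R4 ← R4 + (44/75)·R3: [0, 0, 0, 8/75, -56/75, 16/75]
The echelon form has 4 nonzero rows, and every pivot lies in the first 5 columns, so rank(P) = rank([P|b]) = 4.
The system is consistent.
rank = 4 < 5 unknowns, so there are infinitely many solutions.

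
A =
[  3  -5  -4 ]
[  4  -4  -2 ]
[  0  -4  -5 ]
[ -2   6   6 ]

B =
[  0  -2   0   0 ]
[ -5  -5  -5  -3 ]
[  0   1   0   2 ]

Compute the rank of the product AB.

2

First compute AB:
[[ 25,  15,  25,   7],
 [ 20,  10,  20,   8],
 [ 20,  15,  20,   2],
 [-30, -20, -30,  -6]]
Now row reduce the product.
R2 ← R2 − (4/5)·R1: [0, -2, 0, 12/5]
R3 ← R3 − (4/5)·R1: [0, 3, 0, -18/5]
R4 ← R4 + (6/5)·R1: [0, -2, 0, 12/5]
R3 ← R3 + (3/2)·R2: [0, 0, 0, 0]
R4 ← R4 − R2: [0, 0, 0, 0]
2 nonzero rows, so rank(AB) = 2.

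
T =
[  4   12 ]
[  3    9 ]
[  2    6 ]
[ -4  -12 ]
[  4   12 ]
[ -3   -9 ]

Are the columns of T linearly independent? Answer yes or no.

Row reduce T to echelon form.
R2 ← R2 − (3/4)·R1: [0, 0]
R3 ← R3 − (1/2)·R1: [0, 0]
R4 ← R4 + R1: [0, 0]
R5 ← R5 − R1: [0, 0]
R6 ← R6 + (3/4)·R1: [0, 0]
1 pivot among 2 columns.
Only 1 < 2 pivot columns, so the columns are linearly dependent.

no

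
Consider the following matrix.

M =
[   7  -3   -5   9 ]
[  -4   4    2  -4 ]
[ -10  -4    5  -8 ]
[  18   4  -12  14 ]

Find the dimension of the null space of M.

0

Row reduce to echelon form.
R2 ← R2 + (4/7)·R1: [0, 16/7, -6/7, 8/7]
R3 ← R3 + (10/7)·R1: [0, -58/7, -15/7, 34/7]
R4 ← R4 − (18/7)·R1: [0, 82/7, 6/7, -64/7]
R3 ← R3 + (29/8)·R2: [0, 0, -21/4, 9]
R4 ← R4 − (41/8)·R2: [0, 0, 21/4, -15]
R4 ← R4 + R3: [0, 0, 0, -6]
4 nonzero rows, so rank(M) = 4.
M has 4 columns; by rank–nullity, nullity = 4 − 4 = 0.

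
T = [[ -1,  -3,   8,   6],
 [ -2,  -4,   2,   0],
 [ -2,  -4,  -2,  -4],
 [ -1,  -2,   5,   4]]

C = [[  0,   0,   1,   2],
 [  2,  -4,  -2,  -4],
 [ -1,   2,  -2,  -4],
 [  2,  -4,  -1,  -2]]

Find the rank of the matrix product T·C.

First compute TC:
[[ -2,   4, -17, -34],
 [-10,  20,   2,   4],
 [-14,  28,  14,  28],
 [ -1,   2, -11, -22]]
Now row reduce the product.
R2 ← R2 − (5)·R1: [0, 0, 87, 174]
R3 ← R3 − (7)·R1: [0, 0, 133, 266]
R4 ← R4 − (1/2)·R1: [0, 0, -5/2, -5]
R3 ← R3 − (133/87)·R2: [0, 0, 0, 0]
R4 ← R4 + (5/174)·R2: [0, 0, 0, 0]
2 nonzero rows, so rank(TC) = 2.

2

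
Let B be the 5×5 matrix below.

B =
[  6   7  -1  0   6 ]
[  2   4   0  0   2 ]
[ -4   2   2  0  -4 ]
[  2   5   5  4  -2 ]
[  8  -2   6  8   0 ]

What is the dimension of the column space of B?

3

Row reduce to echelon form.
R2 ← R2 − (1/3)·R1: [0, 5/3, 1/3, 0, 0]
R3 ← R3 + (2/3)·R1: [0, 20/3, 4/3, 0, 0]
R4 ← R4 − (1/3)·R1: [0, 8/3, 16/3, 4, -4]
R5 ← R5 − (4/3)·R1: [0, -34/3, 22/3, 8, -8]
R3 ← R3 − (4)·R2: [0, 0, 0, 0, 0]
R4 ← R4 − (8/5)·R2: [0, 0, 24/5, 4, -4]
R5 ← R5 + (34/5)·R2: [0, 0, 48/5, 8, -8]
Swap R3 ↔ R4
R5 ← R5 − (2)·R3: [0, 0, 0, 0, 0]
Echelon form has 3 nonzero rows, so rank(B) = 3.
The column space has dimension equal to the rank: 3.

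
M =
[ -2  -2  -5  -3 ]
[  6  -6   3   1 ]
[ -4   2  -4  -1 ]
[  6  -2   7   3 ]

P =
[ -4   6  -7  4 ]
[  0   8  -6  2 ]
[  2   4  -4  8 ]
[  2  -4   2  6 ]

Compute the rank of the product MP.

3

First compute MP:
[[ -8, -36,  40, -70],
 [-16,  -4, -16,  42],
 [  6, -20,  30, -50],
 [ -4,  36, -52,  94]]
Now row reduce the product.
R2 ← R2 − (2)·R1: [0, 68, -96, 182]
R3 ← R3 + (3/4)·R1: [0, -47, 60, -205/2]
R4 ← R4 − (1/2)·R1: [0, 54, -72, 129]
R3 ← R3 + (47/68)·R2: [0, 0, -108/17, 396/17]
R4 ← R4 − (27/34)·R2: [0, 0, 72/17, -264/17]
R4 ← R4 + (2/3)·R3: [0, 0, 0, 0]
3 nonzero rows, so rank(MP) = 3.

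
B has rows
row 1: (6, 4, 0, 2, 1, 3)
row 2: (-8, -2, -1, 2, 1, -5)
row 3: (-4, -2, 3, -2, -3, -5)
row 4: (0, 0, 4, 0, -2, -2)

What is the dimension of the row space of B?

4

Row reduce to echelon form.
R2 ← R2 + (4/3)·R1: [0, 10/3, -1, 14/3, 7/3, -1]
R3 ← R3 + (2/3)·R1: [0, 2/3, 3, -2/3, -7/3, -3]
R3 ← R3 − (1/5)·R2: [0, 0, 16/5, -8/5, -14/5, -14/5]
R4 ← R4 − (5/4)·R3: [0, 0, 0, 2, 3/2, 3/2]
Echelon form has 4 nonzero rows, so rank(B) = 4.
The row space has dimension equal to the rank: 4.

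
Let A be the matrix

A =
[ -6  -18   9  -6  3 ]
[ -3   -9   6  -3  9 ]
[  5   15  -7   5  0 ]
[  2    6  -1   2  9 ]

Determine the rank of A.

Row reduce to echelon form.
R2 ← R2 − (1/2)·R1: [0, 0, 3/2, 0, 15/2]
R3 ← R3 + (5/6)·R1: [0, 0, 1/2, 0, 5/2]
R4 ← R4 + (1/3)·R1: [0, 0, 2, 0, 10]
R3 ← R3 − (1/3)·R2: [0, 0, 0, 0, 0]
R4 ← R4 − (4/3)·R2: [0, 0, 0, 0, 0]
Echelon form has 2 nonzero rows, so rank(A) = 2.

2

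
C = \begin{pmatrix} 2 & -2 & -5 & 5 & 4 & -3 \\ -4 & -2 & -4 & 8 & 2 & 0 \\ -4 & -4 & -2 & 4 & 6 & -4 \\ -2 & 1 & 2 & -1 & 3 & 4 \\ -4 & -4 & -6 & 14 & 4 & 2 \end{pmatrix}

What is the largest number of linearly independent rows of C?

Row reduce to echelon form.
R2 ← R2 + (2)·R1: [0, -6, -14, 18, 10, -6]
R3 ← R3 + (2)·R1: [0, -8, -12, 14, 14, -10]
R4 ← R4 + R1: [0, -1, -3, 4, 7, 1]
R5 ← R5 + (2)·R1: [0, -8, -16, 24, 12, -4]
R3 ← R3 − (4/3)·R2: [0, 0, 20/3, -10, 2/3, -2]
R4 ← R4 − (1/6)·R2: [0, 0, -2/3, 1, 16/3, 2]
R5 ← R5 − (4/3)·R2: [0, 0, 8/3, 0, -4/3, 4]
R4 ← R4 + (1/10)·R3: [0, 0, 0, 0, 27/5, 9/5]
R5 ← R5 − (2/5)·R3: [0, 0, 0, 4, -8/5, 24/5]
Swap R4 ↔ R5
Echelon form has 5 nonzero rows, so rank(C) = 5.
The rank gives the maximum number of linearly independent rows: 5.

5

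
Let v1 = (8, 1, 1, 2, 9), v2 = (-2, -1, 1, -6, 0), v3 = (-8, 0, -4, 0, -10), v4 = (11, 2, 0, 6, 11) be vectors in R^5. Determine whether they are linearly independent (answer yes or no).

Form the matrix with these vectors as rows and row reduce.
R2 ← R2 + (1/4)·R1: [0, -3/4, 5/4, -11/2, 9/4]
R3 ← R3 + R1: [0, 1, -3, 2, -1]
R4 ← R4 − (11/8)·R1: [0, 5/8, -11/8, 13/4, -11/8]
R3 ← R3 + (4/3)·R2: [0, 0, -4/3, -16/3, 2]
R4 ← R4 + (5/6)·R2: [0, 0, -1/3, -4/3, 1/2]
R4 ← R4 − (1/4)·R3: [0, 0, 0, 0, 0]
3 nonzero rows, so the 4 vectors span a space of dimension 3.
Since 3 < 4, the vectors are linearly dependent.

no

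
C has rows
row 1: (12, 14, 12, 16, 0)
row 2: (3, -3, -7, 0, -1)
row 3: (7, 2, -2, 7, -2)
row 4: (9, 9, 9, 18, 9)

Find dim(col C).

4

Row reduce to echelon form.
R2 ← R2 − (1/4)·R1: [0, -13/2, -10, -4, -1]
R3 ← R3 − (7/12)·R1: [0, -37/6, -9, -7/3, -2]
R4 ← R4 − (3/4)·R1: [0, -3/2, 0, 6, 9]
R3 ← R3 − (37/39)·R2: [0, 0, 19/39, 19/13, -41/39]
R4 ← R4 − (3/13)·R2: [0, 0, 30/13, 90/13, 120/13]
R4 ← R4 − (90/19)·R3: [0, 0, 0, 0, 270/19]
Echelon form has 4 nonzero rows, so rank(C) = 4.
The column space has dimension equal to the rank: 4.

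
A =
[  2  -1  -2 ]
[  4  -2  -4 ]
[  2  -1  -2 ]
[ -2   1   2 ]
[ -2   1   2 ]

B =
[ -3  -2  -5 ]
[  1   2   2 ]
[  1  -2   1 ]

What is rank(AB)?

1

First compute AB:
[[ -9,  -2, -14],
 [-18,  -4, -28],
 [ -9,  -2, -14],
 [  9,   2,  14],
 [  9,   2,  14]]
Now row reduce the product.
R2 ← R2 − (2)·R1: [0, 0, 0]
R3 ← R3 − R1: [0, 0, 0]
R4 ← R4 + R1: [0, 0, 0]
R5 ← R5 + R1: [0, 0, 0]
1 nonzero row, so rank(AB) = 1.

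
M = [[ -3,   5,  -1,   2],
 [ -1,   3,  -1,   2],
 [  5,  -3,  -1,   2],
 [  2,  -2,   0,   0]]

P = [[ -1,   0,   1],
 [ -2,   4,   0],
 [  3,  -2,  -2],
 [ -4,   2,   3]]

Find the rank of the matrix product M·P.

2

First compute MP:
[[-18,  26,   5],
 [-16,  18,   7],
 [-10,  -6,  13],
 [  2,  -8,   2]]
Now row reduce the product.
R2 ← R2 − (8/9)·R1: [0, -46/9, 23/9]
R3 ← R3 − (5/9)·R1: [0, -184/9, 92/9]
R4 ← R4 + (1/9)·R1: [0, -46/9, 23/9]
R3 ← R3 − (4)·R2: [0, 0, 0]
R4 ← R4 − R2: [0, 0, 0]
2 nonzero rows, so rank(MP) = 2.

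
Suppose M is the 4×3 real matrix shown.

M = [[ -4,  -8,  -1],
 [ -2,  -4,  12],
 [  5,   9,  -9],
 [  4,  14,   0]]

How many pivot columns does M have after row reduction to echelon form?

Row reduce to echelon form.
R2 ← R2 − (1/2)·R1: [0, 0, 25/2]
R3 ← R3 + (5/4)·R1: [0, -1, -41/4]
R4 ← R4 + R1: [0, 6, -1]
Swap R2 ↔ R3
R4 ← R4 + (6)·R2: [0, 0, -125/2]
R4 ← R4 + (5)·R3: [0, 0, 0]
Echelon form has 3 nonzero rows, so rank(M) = 3.
Each nonzero row contributes one pivot column: 3 pivot columns.

3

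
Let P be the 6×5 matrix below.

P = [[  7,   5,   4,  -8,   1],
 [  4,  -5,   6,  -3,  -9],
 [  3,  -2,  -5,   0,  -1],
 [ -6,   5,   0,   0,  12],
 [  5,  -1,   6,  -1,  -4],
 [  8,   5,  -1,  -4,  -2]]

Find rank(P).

Row reduce to echelon form.
R2 ← R2 − (4/7)·R1: [0, -55/7, 26/7, 11/7, -67/7]
R3 ← R3 − (3/7)·R1: [0, -29/7, -47/7, 24/7, -10/7]
R4 ← R4 + (6/7)·R1: [0, 65/7, 24/7, -48/7, 90/7]
R5 ← R5 − (5/7)·R1: [0, -32/7, 22/7, 33/7, -33/7]
R6 ← R6 − (8/7)·R1: [0, -5/7, -39/7, 36/7, -22/7]
R3 ← R3 − (29/55)·R2: [0, 0, -477/55, 13/5, 199/55]
R4 ← R4 + (13/11)·R2: [0, 0, 86/11, -5, 17/11]
R5 ← R5 − (32/55)·R2: [0, 0, 54/55, 19/5, 47/55]
R6 ← R6 − (1/11)·R2: [0, 0, -65/11, 5, -25/11]
R4 ← R4 + (430/477)·R3: [0, 0, 0, -1267/477, 2293/477]
R5 ← R5 + (6/53)·R3: [0, 0, 0, 217/53, 67/53]
R6 ← R6 − (325/477)·R3: [0, 0, 0, 1540/477, -2260/477]
R5 ← R5 + (279/181)·R4: [0, 0, 0, 0, 1570/181]
R6 ← R6 + (220/181)·R4: [0, 0, 0, 0, 200/181]
R6 ← R6 − (20/157)·R5: [0, 0, 0, 0, 0]
Echelon form has 5 nonzero rows, so rank(P) = 5.

5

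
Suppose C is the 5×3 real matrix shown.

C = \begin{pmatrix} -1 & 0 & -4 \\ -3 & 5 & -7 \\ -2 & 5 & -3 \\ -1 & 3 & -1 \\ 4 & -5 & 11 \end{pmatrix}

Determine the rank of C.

2

Row reduce to echelon form.
R2 ← R2 − (3)·R1: [0, 5, 5]
R3 ← R3 − (2)·R1: [0, 5, 5]
R4 ← R4 − R1: [0, 3, 3]
R5 ← R5 + (4)·R1: [0, -5, -5]
R3 ← R3 − R2: [0, 0, 0]
R4 ← R4 − (3/5)·R2: [0, 0, 0]
R5 ← R5 + R2: [0, 0, 0]
Echelon form has 2 nonzero rows, so rank(C) = 2.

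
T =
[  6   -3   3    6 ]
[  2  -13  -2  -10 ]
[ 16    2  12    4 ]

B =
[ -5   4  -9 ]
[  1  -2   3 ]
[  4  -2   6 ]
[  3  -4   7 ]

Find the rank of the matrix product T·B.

First compute TB:
[[ -3,   0,  -3],
 [-61,  78, -139],
 [-18,  20, -38]]
Now row reduce the product.
R2 ← R2 − (61/3)·R1: [0, 78, -78]
R3 ← R3 − (6)·R1: [0, 20, -20]
R3 ← R3 − (10/39)·R2: [0, 0, 0]
2 nonzero rows, so rank(TB) = 2.

2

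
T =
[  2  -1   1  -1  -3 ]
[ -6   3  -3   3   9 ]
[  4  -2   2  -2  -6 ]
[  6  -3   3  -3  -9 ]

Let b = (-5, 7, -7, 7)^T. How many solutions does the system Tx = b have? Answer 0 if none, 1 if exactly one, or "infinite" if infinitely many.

Row reduce the augmented matrix [T | b].
R2 ← R2 + (3)·R1: [0, 0, 0, 0, 0, -8]
R3 ← R3 − (2)·R1: [0, 0, 0, 0, 0, 3]
R4 ← R4 − (3)·R1: [0, 0, 0, 0, 0, 22]
R3 ← R3 + (3/8)·R2: [0, 0, 0, 0, 0, 0]
R4 ← R4 + (11/4)·R2: [0, 0, 0, 0, 0, 0]
The echelon form has 2 nonzero rows; the last pivot sits in the augmented column, so rank(T) = 1 but rank([T|b]) = 2.
Since the ranks differ, the system is inconsistent.
It has no solutions.

0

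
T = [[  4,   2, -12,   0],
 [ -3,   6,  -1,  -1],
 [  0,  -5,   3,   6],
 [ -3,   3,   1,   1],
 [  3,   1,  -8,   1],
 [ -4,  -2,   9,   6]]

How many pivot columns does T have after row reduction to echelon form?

Row reduce to echelon form.
R2 ← R2 + (3/4)·R1: [0, 15/2, -10, -1]
R4 ← R4 + (3/4)·R1: [0, 9/2, -8, 1]
R5 ← R5 − (3/4)·R1: [0, -1/2, 1, 1]
R6 ← R6 + R1: [0, 0, -3, 6]
R3 ← R3 + (2/3)·R2: [0, 0, -11/3, 16/3]
R4 ← R4 − (3/5)·R2: [0, 0, -2, 8/5]
R5 ← R5 + (1/15)·R2: [0, 0, 1/3, 14/15]
R4 ← R4 − (6/11)·R3: [0, 0, 0, -72/55]
R5 ← R5 + (1/11)·R3: [0, 0, 0, 78/55]
R6 ← R6 − (9/11)·R3: [0, 0, 0, 18/11]
R5 ← R5 + (13/12)·R4: [0, 0, 0, 0]
R6 ← R6 + (5/4)·R4: [0, 0, 0, 0]
Echelon form has 4 nonzero rows, so rank(T) = 4.
Each nonzero row contributes one pivot column: 4 pivot columns.

4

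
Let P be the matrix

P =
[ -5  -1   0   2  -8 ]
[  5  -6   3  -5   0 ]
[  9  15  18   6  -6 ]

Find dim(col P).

Row reduce to echelon form.
R2 ← R2 + R1: [0, -7, 3, -3, -8]
R3 ← R3 + (9/5)·R1: [0, 66/5, 18, 48/5, -102/5]
R3 ← R3 + (66/35)·R2: [0, 0, 828/35, 138/35, -1242/35]
Echelon form has 3 nonzero rows, so rank(P) = 3.
The column space has dimension equal to the rank: 3.

3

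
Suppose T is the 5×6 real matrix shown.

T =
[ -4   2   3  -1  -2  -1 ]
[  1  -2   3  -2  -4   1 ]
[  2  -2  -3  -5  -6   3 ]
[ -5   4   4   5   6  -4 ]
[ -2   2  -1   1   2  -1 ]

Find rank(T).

Row reduce to echelon form.
R2 ← R2 + (1/4)·R1: [0, -3/2, 15/4, -9/4, -9/2, 3/4]
R3 ← R3 + (1/2)·R1: [0, -1, -3/2, -11/2, -7, 5/2]
R4 ← R4 − (5/4)·R1: [0, 3/2, 1/4, 25/4, 17/2, -11/4]
R5 ← R5 − (1/2)·R1: [0, 1, -5/2, 3/2, 3, -1/2]
R3 ← R3 − (2/3)·R2: [0, 0, -4, -4, -4, 2]
R4 ← R4 + R2: [0, 0, 4, 4, 4, -2]
R5 ← R5 + (2/3)·R2: [0, 0, 0, 0, 0, 0]
R4 ← R4 + R3: [0, 0, 0, 0, 0, 0]
Echelon form has 3 nonzero rows, so rank(T) = 3.

3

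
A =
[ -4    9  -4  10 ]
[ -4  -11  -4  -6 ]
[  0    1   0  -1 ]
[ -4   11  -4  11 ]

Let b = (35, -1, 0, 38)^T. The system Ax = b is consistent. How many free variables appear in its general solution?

1

Row reduce the augmented matrix [A | b].
R2 ← R2 − R1: [0, -20, 0, -16, -36]
R4 ← R4 − R1: [0, 2, 0, 1, 3]
R3 ← R3 + (1/20)·R2: [0, 0, 0, -9/5, -9/5]
R4 ← R4 + (1/10)·R2: [0, 0, 0, -3/5, -3/5]
R4 ← R4 − (1/3)·R3: [0, 0, 0, 0, 0]
The echelon form has 3 nonzero rows, and every pivot lies in the first 4 columns, so rank(A) = rank([A|b]) = 3.
The system is consistent.
Free variables = (unknowns) − (rank) = 4 − 3 = 1.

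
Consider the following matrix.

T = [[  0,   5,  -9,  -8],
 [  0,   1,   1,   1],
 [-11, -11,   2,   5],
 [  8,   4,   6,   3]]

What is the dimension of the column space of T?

3

Row reduce to echelon form.
Swap R1 ↔ R3
R4 ← R4 + (8/11)·R1: [0, -4, 82/11, 73/11]
R3 ← R3 − (5)·R2: [0, 0, -14, -13]
R4 ← R4 + (4)·R2: [0, 0, 126/11, 117/11]
R4 ← R4 + (9/11)·R3: [0, 0, 0, 0]
Echelon form has 3 nonzero rows, so rank(T) = 3.
The column space has dimension equal to the rank: 3.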